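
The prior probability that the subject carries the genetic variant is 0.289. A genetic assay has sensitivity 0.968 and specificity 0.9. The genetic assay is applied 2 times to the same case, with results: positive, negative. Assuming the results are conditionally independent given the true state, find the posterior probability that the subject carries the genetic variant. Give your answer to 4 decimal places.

Let H be the event that the subject carries the genetic variant; start with P(H) = 0.289. P('positive'|H) = 0.968, P('positive'|¬H) = 0.1.
Update on result 1 ('positive'): P(H) ← 0.968·0.2890 / (0.968·0.2890 + 0.1·0.7110) = 0.27975/0.35085 = 0.7974.
Update on result 2 ('negative'): P(H) ← 0.032·0.7974 / (0.032·0.7974 + 0.9·0.2026) = 0.025515/0.20790 = 0.1227.

Posterior P(H) ≈ 0.1227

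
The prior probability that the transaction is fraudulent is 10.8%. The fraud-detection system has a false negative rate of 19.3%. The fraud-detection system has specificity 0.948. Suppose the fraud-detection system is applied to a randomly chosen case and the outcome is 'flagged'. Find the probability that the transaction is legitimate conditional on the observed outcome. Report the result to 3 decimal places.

P(¬H | E) ≈ 0.347

Let H be the event that the transaction is fraudulent. P(H) = 0.108, so P(¬H) = 0.892. With E the 'flagged' result, P(E|H) = 0.807 and P(E|¬H) = 0.052.
P(E) = 0.807·0.108 + 0.052·0.892 = 0.087156 + 0.046384 = 0.13354.
By Bayes' theorem, P(H|E) = 0.087156 / 0.13354 = 0.653. Hence P(¬H|E) = 1 − 0.653 = 0.347.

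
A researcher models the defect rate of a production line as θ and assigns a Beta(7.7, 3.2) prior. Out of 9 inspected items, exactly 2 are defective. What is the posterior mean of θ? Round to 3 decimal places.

Observing 2 successes and 7 failures updates Beta(7.7, 3.2) by adding the success and failure counts to the two shape parameters: α = 7.7+2 = 9.7, β = 3.2+7 = 10.2.
Posterior mean = α/(α+β) = 9.7/19.9 = 0.487.

Posterior mean ≈ 0.487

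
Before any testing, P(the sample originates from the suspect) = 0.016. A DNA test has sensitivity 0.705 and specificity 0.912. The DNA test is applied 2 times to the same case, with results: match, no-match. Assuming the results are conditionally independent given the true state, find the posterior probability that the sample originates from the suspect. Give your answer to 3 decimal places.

With H the event that the sample originates from the suspect, the joint likelihood of the observed sequence is P(data|H) = 0.705·0.295 = 0.20797 and P(data|¬H) = 0.088·0.912 = 0.080256.
Bayes: P(H|data) = 0.016·0.20797 / (0.016·0.20797 + 0.984·0.080256) = 0.0033276/0.082300 = 0.0404.

Posterior P(H) ≈ 0.040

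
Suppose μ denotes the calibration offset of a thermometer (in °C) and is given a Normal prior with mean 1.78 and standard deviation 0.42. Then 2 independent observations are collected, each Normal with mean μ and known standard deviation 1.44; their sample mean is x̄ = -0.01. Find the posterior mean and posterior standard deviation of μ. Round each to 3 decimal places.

Prior precision 1/τ₀² = 1/0.42² = 5.66893; data precision n/σ² = 2/1.44² = 0.964506.
Posterior precision = 5.66893 + 0.964506 = 6.63344, giving posterior SD = 1/√6.63344 = 0.388.
Posterior mean = (5.66893·1.78 + 0.964506·-0.01) / 6.63344 = 1.520.

Posterior mean ≈ 1.520; posterior SD ≈ 0.388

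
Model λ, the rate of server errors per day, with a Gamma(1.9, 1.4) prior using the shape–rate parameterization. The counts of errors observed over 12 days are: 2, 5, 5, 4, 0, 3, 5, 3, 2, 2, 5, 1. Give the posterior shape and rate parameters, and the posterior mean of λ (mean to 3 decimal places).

Total count ∑xᵢ = 37 over n = 12 days.
Gamma is conjugate to the Poisson likelihood: posterior is Gamma(shape = 1.9+37 = 38.9, rate = 1.4+12 = 13.4).
E[λ | data] = 38.9/13.4 = 2.903.

Posterior: Gamma(shape=38.9, rate=13.4); mean ≈ 2.903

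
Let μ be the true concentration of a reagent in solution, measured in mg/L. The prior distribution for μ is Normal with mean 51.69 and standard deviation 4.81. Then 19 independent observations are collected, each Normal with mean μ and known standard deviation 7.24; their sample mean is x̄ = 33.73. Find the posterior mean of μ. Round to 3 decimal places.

Posterior mean ≈ 35.643

With known σ, the Normal prior is conjugate. Weight on the data is w = (n/σ²)/(n/σ² + 1/τ₀²) = 0.362474/(0.362474+0.0432225) = 0.89346.
Posterior mean = w·x̄ + (1−w)·μ₀ = 0.89346·33.73 + 0.10654·51.69 = 35.643.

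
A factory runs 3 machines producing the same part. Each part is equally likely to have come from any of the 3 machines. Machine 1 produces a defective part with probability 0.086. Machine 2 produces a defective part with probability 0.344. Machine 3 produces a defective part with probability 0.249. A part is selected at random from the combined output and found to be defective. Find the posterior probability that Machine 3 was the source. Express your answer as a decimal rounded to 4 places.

P(defective|M1) = 0.086; P(defective|M2) = 0.344; P(defective|M3) = 0.249.
Prior × likelihood for each source: 0.333333·0.086=0.02867, 0.333333·0.344=0.1147, 0.333333·0.249=0.08300. Summing gives P(defective) = 0.22633.
P(Machine 3 | defective) = 0.08300 / 0.22633 = 0.3667.

Posterior probability ≈ 0.3667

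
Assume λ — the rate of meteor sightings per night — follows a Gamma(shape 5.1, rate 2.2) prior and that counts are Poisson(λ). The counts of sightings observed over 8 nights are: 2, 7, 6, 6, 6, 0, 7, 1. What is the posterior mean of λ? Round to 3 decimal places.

Total count ∑xᵢ = 35 over n = 8 nights.
Gamma is conjugate to the Poisson likelihood: posterior is Gamma(shape = 5.1+35 = 40.1, rate = 2.2+8 = 10.2).
Posterior mean = shape/rate = 40.1/10.2 = 3.931.

Posterior mean ≈ 3.931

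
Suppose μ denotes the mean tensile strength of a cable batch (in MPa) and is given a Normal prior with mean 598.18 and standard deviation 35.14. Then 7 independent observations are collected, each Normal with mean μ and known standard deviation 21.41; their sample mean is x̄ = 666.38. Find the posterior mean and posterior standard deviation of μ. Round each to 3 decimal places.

Prior precision 1/τ₀² = 1/35.14² = 0.00080983; data precision n/σ² = 7/21.41² = 0.0152709.
Posterior precision = 0.00080983 + 0.0152709 = 0.0160807, giving posterior SD = 1/√0.0160807 = 7.886.
Posterior mean = (0.00080983·598.18 + 0.0152709·666.38) / 0.0160807 = 662.945.

Posterior mean ≈ 662.945; posterior SD ≈ 7.886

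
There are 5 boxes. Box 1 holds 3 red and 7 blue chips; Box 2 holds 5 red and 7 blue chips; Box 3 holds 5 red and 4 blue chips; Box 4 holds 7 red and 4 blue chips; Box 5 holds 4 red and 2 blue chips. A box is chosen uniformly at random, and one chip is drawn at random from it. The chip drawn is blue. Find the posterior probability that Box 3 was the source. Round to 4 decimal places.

Tabulate prior·likelihood by source: [1] prior 0.2, lik 0.7, product 0.1400; [2] prior 0.2, lik 0.5833, product 0.1167; [3] prior 0.2, lik 0.4444, product 0.08889; [4] prior 0.2, lik 0.3636, product 0.07273; [5] prior 0.2, lik 0.3333, product 0.06667.
Normalizing constant = 0.48495; the posterior for Box 3 is its product over the sum, 0.08889/0.48495 = 0.1833.

Posterior probability ≈ 0.1833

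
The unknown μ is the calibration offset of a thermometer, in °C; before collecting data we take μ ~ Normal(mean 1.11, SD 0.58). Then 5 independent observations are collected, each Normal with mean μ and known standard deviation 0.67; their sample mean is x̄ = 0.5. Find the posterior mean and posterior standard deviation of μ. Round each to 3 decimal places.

With known σ, the Normal prior is conjugate. Weight on the data is w = (n/σ²)/(n/σ² + 1/τ₀²) = 11.1383/(11.1383+2.97265) = 0.78934.
Posterior mean = w·x̄ + (1−w)·μ₀ = 0.78934·0.5 + 0.21066·1.11 = 0.629. Posterior variance = 1/(11.1383+2.97265) = 0.0708668, so SD = 0.266.

Posterior mean ≈ 0.629; posterior SD ≈ 0.266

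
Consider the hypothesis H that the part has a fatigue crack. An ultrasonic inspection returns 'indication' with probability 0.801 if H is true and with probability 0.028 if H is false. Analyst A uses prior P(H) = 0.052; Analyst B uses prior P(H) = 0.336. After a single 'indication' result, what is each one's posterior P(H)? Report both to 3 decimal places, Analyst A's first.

Analyst A: 0.611; Analyst B: 0.935

The likelihood ratio for an 'indication' result is 0.801/0.028 = 28.607.
Analyst A: prior odds 0.052/0.948 = 0.054852; posterior odds 1.5692; posterior probability 0.611.
Analyst B: prior odds 0.336/0.664 = 0.50602; posterior odds 14.476; posterior probability 0.935.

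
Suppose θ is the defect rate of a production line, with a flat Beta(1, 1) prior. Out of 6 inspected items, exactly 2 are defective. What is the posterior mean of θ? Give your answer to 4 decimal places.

Posterior mean ≈ 0.3750

Observing 2 successes and 4 failures updates Beta(1, 1) by adding the success and failure counts to the two shape parameters: α = 1+2 = 3, β = 1+4 = 5.
E[θ | data] = 3/(3+5) = 0.3750.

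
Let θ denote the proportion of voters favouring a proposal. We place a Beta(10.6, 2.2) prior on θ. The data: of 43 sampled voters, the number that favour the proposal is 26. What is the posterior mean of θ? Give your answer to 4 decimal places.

Posterior mean ≈ 0.6559

The binomial likelihood is conjugate to the Beta prior: with 26 successes and 17 failures, the posterior is Beta(10.6+26, 2.2+17) = Beta(36.6, 19.2).
E[θ | data] = 36.6/(36.6+19.2) = 0.6559.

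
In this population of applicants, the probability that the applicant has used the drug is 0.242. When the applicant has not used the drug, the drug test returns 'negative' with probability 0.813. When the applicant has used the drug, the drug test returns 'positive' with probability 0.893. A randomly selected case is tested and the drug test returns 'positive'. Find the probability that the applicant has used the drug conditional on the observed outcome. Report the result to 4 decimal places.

Let H be the event that the applicant has used the drug. P(H) = 0.242, so P(¬H) = 0.758. With E the 'positive' result, P(E|H) = 0.893 and P(E|¬H) = 0.187.
P(E) = 0.893·0.242 + 0.187·0.758 = 0.21611 + 0.14175 = 0.35785.
By Bayes' theorem, P(H|E) = 0.21611 / 0.35785 = 0.6039.

P(H | E) ≈ 0.6039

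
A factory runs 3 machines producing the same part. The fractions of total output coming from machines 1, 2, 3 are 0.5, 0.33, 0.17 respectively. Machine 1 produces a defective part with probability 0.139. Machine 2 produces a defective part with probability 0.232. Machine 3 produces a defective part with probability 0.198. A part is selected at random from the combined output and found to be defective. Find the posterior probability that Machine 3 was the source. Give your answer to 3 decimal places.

Posterior probability ≈ 0.187

P(defective|M1) = 0.139; P(defective|M2) = 0.232; P(defective|M3) = 0.198.
Prior × likelihood for each source: 0.5·0.139=0.06950, 0.33·0.232=0.07656, 0.17·0.198=0.03366. Summing gives P(defective) = 0.17972.
P(Machine 3 | defective) = 0.03366 / 0.17972 = 0.187.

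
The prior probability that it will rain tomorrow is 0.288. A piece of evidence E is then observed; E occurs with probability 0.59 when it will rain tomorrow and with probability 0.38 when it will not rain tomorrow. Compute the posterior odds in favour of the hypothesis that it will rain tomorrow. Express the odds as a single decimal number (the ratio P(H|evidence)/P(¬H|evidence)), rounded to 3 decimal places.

Prior odds = 0.288/(1−0.288) = 0.40449. In log-odds, ln(0.40449) = -0.90512.
Add log likelihood ratio: ln(1.5526) = 0.43995.
Posterior log-odds = -0.46517, so posterior odds = exp(-0.46517) = 0.62803.

Posterior odds ≈ 0.628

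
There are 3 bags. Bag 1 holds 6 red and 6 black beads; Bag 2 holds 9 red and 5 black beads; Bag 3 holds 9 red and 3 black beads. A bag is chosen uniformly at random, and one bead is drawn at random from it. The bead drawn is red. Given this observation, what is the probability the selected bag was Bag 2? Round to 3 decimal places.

Posterior probability ≈ 0.340

P(red|Bag 1) = 0.5; P(red|Bag 2) = 0.6429; P(red|Bag 3) = 0.75.
Prior × likelihood for each source: 0.333333·0.5=0.1667, 0.333333·0.6429=0.2143, 0.333333·0.75=0.2500. Summing gives P(red) = 0.63095.
P(Bag 2 | red) = 0.2143 / 0.63095 = 0.340.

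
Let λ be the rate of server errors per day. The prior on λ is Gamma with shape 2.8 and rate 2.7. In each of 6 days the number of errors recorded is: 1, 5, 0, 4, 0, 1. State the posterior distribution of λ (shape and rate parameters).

Total count ∑xᵢ = 11 over n = 6 days.
Gamma is conjugate to the Poisson likelihood: posterior is Gamma(shape = 2.8+11 = 13.8, rate = 2.7+6 = 8.7).

Posterior: Gamma(shape=13.8, rate=8.7)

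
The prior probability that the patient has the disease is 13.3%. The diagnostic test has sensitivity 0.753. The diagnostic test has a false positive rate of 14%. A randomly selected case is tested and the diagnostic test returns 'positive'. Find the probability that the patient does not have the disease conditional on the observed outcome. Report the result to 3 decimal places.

Let H be the event that the patient has the disease. P(H) = 0.133, so P(¬H) = 0.867. With E the 'positive' result, P(E|H) = 0.753 and P(E|¬H) = 0.14.
P(E) = 0.753·0.133 + 0.14·0.867 = 0.10015 + 0.12138 = 0.22153.
By Bayes' theorem, P(H|E) = 0.10015 / 0.22153 = 0.452. Hence P(¬H|E) = 1 − 0.452 = 0.548.

P(¬H | E) ≈ 0.548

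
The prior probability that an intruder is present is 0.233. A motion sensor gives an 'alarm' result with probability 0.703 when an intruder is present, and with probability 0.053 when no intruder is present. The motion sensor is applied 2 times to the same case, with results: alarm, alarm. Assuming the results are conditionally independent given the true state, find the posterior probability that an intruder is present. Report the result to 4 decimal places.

With H the event that an intruder is present, the joint likelihood of the observed sequence is P(data|H) = 0.703·0.703 = 0.49421 and P(data|¬H) = 0.053·0.053 = 0.0028090.
Bayes: P(H|data) = 0.233·0.49421 / (0.233·0.49421 + 0.767·0.0028090) = 0.11515/0.11731 = 0.9816.

Posterior P(H) ≈ 0.9816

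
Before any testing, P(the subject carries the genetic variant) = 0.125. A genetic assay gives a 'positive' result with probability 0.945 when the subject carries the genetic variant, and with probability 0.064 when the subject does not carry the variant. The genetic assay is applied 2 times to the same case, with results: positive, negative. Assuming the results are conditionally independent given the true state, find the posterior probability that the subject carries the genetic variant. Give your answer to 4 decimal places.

With H the event that the subject carries the genetic variant, the joint likelihood of the observed sequence is P(data|H) = 0.945·0.055 = 0.051975 and P(data|¬H) = 0.064·0.936 = 0.059904.
Bayes: P(H|data) = 0.125·0.051975 / (0.125·0.051975 + 0.875·0.059904) = 0.0064969/0.058913 = 0.1103.

Posterior P(H) ≈ 0.1103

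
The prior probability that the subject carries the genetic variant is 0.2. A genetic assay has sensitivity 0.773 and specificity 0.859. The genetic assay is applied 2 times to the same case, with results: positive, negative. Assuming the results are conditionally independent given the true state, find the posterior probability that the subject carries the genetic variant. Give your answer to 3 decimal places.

Posterior P(H) ≈ 0.266

With H the event that the subject carries the genetic variant, the joint likelihood of the observed sequence is P(data|H) = 0.773·0.227 = 0.17547 and P(data|¬H) = 0.141·0.859 = 0.12112.
Bayes: P(H|data) = 0.2·0.17547 / (0.2·0.17547 + 0.8·0.12112) = 0.035094/0.13199 = 0.2659.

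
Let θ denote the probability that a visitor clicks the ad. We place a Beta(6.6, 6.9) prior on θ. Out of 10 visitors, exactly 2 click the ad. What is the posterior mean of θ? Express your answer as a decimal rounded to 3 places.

Observing 2 successes and 8 failures updates Beta(6.6, 6.9) by adding the success and failure counts to the two shape parameters: α = 6.6+2 = 8.6, β = 6.9+8 = 14.9.
Posterior mean = α/(α+β) = 8.6/23.5 = 0.366.

Posterior mean ≈ 0.366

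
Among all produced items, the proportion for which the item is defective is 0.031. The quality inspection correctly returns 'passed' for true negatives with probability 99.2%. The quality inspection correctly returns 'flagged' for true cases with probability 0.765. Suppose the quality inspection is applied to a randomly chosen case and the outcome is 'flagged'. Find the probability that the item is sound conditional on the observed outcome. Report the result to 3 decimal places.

Write H for 'the item is defective'. Prior odds H:¬H = 0.031/0.969 = 0.031992. For the 'flagged' outcome, the likelihood ratio is 0.765/0.008 = 95.625.
Posterior odds = 0.031992 × 95.625 = 3.0592, so P(H|E) = 3.0592/(1+3.0592) = 0.754. Then P(¬H|E) = 1 − 0.754 = 0.246.

P(¬H | E) ≈ 0.246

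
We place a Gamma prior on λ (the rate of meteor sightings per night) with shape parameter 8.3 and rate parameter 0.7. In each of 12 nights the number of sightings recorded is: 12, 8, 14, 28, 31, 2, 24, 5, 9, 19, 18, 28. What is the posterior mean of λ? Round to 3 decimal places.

Posterior mean ≈ 16.244

The Poisson likelihood adds the total count to the shape and the number of exposure periods to the rate. Here ∑xᵢ = 198 and n = 12, so shape 8.3→206.3 and rate 0.7→12.7.
E[λ | data] = 206.3/12.7 = 16.244.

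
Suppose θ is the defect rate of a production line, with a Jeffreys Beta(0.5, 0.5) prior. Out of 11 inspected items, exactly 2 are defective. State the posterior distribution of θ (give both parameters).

Observing 2 successes and 9 failures updates Beta(0.5, 0.5) by adding the success and failure counts to the two shape parameters: α = 0.5+2 = 2.5, β = 0.5+9 = 9.5.

Posterior: Beta(2.5, 9.5)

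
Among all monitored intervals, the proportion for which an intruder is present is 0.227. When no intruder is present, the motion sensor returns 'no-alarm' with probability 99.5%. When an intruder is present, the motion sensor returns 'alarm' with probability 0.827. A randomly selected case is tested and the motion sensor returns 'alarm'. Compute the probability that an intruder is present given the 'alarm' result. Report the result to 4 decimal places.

P(H | E) ≈ 0.9798

Write H for 'an intruder is present'. Prior odds H:¬H = 0.227/0.773 = 0.29366. For the 'alarm' outcome, the likelihood ratio is 0.827/0.005 = 165.40.
Posterior odds = 0.29366 × 165.40 = 48.572, so P(H|E) = 48.572/(1+48.572) = 0.9798.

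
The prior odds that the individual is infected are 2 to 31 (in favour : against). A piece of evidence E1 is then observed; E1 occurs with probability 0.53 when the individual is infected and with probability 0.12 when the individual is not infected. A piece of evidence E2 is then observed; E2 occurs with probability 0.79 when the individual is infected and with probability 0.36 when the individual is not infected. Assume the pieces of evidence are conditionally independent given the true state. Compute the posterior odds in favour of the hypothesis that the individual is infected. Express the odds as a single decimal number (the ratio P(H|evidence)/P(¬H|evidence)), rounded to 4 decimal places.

Posterior odds ≈ 0.6253

Prior odds = 2/31 = 0.064516. In log-odds, ln(0.064516) = -2.7408.
Add log likelihood ratios: ln(4.4167) + ln(2.1944) = 2.2713.
Posterior log-odds = -0.46953, so posterior odds = exp(-0.46953) = 0.62530.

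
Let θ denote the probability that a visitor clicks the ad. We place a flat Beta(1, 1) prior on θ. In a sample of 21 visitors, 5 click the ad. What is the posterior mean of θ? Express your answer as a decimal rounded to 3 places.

Posterior mean ≈ 0.261

Observing 5 successes and 16 failures updates Beta(1, 1) by adding the success and failure counts to the two shape parameters: α = 1+5 = 6, β = 1+16 = 17.
Posterior mean = α/(α+β) = 6/23 = 0.261.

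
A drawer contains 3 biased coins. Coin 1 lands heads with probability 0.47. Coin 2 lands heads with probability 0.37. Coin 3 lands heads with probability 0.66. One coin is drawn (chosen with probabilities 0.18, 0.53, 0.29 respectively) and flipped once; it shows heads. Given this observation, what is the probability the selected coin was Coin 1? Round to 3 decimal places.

P(heads|C1) = 0.47; P(heads|C2) = 0.37; P(heads|C3) = 0.66.
Prior × likelihood for each source: 0.18·0.47=0.08460, 0.53·0.37=0.1961, 0.29·0.66=0.1914. Summing gives P(heads) = 0.47210.
P(Coin 1 | heads) = 0.08460 / 0.47210 = 0.179.

Posterior probability ≈ 0.179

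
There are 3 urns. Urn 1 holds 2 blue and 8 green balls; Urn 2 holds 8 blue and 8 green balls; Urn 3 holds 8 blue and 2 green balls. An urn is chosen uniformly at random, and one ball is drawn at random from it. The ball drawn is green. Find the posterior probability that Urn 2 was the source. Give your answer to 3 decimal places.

Tabulate prior·likelihood by source: [1] prior 0.333333, lik 0.8, product 0.2667; [2] prior 0.333333, lik 0.5, product 0.1667; [3] prior 0.333333, lik 0.2, product 0.06667.
Normalizing constant = 0.50000; the posterior for Urn 2 is its product over the sum, 0.1667/0.50000 = 0.333.

Posterior probability ≈ 0.333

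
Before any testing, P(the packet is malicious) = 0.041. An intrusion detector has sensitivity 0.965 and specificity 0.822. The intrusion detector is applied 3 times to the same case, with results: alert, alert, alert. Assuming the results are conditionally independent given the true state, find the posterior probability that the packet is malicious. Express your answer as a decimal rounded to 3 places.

Posterior P(H) ≈ 0.872

With H the event that the packet is malicious, the joint likelihood of the observed sequence is P(data|H) = 0.965·0.965·0.965 = 0.89863 and P(data|¬H) = 0.178·0.178·0.178 = 0.0056398.
Bayes: P(H|data) = 0.041·0.89863 / (0.041·0.89863 + 0.959·0.0056398) = 0.036844/0.042252 = 0.8720.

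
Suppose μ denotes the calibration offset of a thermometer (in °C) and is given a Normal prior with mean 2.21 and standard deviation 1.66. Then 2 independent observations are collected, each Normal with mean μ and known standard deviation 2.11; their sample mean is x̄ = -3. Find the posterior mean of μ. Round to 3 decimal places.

Prior precision 1/τ₀² = 1/1.66² = 0.362897; data precision n/σ² = 2/2.11² = 0.449226.
Posterior precision = 0.362897 + 0.449226 = 0.812124.
Posterior mean = (0.362897·2.21 + 0.449226·-3) / 0.812124 = -0.672.

Posterior mean ≈ -0.672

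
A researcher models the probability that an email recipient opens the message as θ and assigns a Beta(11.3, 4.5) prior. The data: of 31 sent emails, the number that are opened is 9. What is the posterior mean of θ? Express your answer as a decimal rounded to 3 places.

The binomial likelihood is conjugate to the Beta prior: with 9 successes and 22 failures, the posterior is Beta(11.3+9, 4.5+22) = Beta(20.3, 26.5).
Posterior mean = α/(α+β) = 20.3/46.8 = 0.434.

Posterior mean ≈ 0.434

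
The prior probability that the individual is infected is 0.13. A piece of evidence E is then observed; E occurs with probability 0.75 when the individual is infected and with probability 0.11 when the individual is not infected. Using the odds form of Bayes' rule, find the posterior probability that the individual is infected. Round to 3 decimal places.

Posterior probability ≈ 0.505

Prior odds = 0.13/(1−0.13) = 0.14943. In log-odds, ln(0.14943) = -1.9010.
Add log likelihood ratio: ln(6.8182) = 1.9196.
Posterior log-odds = 0.018634, so posterior odds = exp(0.018634) = 1.0188. Converting, P(H|E) = 1.0188/2.0188 = 0.505.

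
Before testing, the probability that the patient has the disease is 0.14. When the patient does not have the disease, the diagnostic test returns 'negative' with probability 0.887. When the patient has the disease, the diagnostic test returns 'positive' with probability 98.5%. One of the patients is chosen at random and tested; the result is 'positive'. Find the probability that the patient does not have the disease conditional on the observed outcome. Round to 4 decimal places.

P(¬H | E) ≈ 0.4134

Let H be the event that the patient has the disease. P(H) = 0.14, so P(¬H) = 0.86. With E the 'positive' result, P(E|H) = 0.985 and P(E|¬H) = 0.113.
P(E) = 0.985·0.14 + 0.113·0.86 = 0.13790 + 0.097180 = 0.23508.
By Bayes' theorem, P(H|E) = 0.13790 / 0.23508 = 0.5866. Hence P(¬H|E) = 1 − 0.5866 = 0.4134.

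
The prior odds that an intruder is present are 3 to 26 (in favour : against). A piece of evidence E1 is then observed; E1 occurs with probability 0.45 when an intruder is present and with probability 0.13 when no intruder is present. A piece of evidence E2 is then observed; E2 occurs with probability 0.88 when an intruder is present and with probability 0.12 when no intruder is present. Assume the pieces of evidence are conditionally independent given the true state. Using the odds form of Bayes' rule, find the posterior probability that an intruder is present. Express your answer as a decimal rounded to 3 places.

Prior odds = 3/26 = 0.11538.
Likelihood ratio for E1 = 0.45/0.13 = 3.4615.
Likelihood ratio for E2 = 0.88/0.12 = 7.3333.
Posterior odds = prior odds × LR₁ × LR₂ = 2.9290.
Posterior probability = odds/(1+odds) = 2.9290/3.9290 = 0.745.

Posterior probability ≈ 0.745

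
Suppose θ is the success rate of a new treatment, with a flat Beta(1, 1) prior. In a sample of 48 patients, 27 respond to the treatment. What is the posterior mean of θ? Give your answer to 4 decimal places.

Posterior mean ≈ 0.5600

The binomial likelihood is conjugate to the Beta prior: with 27 successes and 21 failures, the posterior is Beta(1+27, 1+21) = Beta(28, 22).
E[θ | data] = 28/(28+22) = 0.5600.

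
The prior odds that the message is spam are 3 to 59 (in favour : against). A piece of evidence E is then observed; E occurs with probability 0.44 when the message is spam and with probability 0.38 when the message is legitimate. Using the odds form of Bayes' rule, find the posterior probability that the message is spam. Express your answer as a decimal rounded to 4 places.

Prior odds = 3/59 = 0.050847.
Likelihood ratio for E = 0.44/0.38 = 1.1579.
Posterior odds = prior odds × LR = 0.058876.
Posterior probability = odds/(1+odds) = 0.058876/1.0589 = 0.0556.

Posterior probability ≈ 0.0556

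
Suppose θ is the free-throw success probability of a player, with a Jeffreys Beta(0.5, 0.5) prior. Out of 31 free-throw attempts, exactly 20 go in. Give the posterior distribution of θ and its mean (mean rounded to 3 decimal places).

Posterior: Beta(20.5, 11.5); mean ≈ 0.641

Observing 20 successes and 11 failures updates Beta(0.5, 0.5) by adding the success and failure counts to the two shape parameters: α = 0.5+20 = 20.5, β = 0.5+11 = 11.5.
Posterior mean = α/(α+β) = 20.5/32 = 0.641.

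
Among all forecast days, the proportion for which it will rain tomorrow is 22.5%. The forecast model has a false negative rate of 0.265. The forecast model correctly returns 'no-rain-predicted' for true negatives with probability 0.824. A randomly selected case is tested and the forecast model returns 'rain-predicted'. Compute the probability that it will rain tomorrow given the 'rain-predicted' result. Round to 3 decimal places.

Let H be the event that it will rain tomorrow. P(H) = 0.225, so P(¬H) = 0.775. With E the 'rain-predicted' result, P(E|H) = 0.735 and P(E|¬H) = 0.176.
P(E) = 0.735·0.225 + 0.176·0.775 = 0.16537 + 0.13640 = 0.30178.
By Bayes' theorem, P(H|E) = 0.16537 / 0.30178 = 0.548.

P(H | E) ≈ 0.548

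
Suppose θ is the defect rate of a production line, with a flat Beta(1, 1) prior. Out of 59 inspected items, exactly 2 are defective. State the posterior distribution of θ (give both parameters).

Posterior: Beta(3, 58)

Observing 2 successes and 57 failures updates Beta(1, 1) by adding the success and failure counts to the two shape parameters: α = 1+2 = 3, β = 1+57 = 58.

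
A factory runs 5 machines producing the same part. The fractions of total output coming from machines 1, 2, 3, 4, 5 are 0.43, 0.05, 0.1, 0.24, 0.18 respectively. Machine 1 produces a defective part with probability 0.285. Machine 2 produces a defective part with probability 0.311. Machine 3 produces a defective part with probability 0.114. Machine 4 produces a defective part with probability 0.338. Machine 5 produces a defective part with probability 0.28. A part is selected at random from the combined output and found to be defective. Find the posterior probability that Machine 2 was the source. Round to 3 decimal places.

Posterior probability ≈ 0.055

P(defective|M1) = 0.285; P(defective|M2) = 0.311; P(defective|M3) = 0.114; P(defective|M4) = 0.338; P(defective|M5) = 0.28.
Prior × likelihood for each source: 0.43·0.285=0.1225, 0.05·0.311=0.01555, 0.1·0.114=0.01140, 0.24·0.338=0.08112, 0.18·0.28=0.05040. Summing gives P(defective) = 0.28102.
P(Machine 2 | defective) = 0.01555 / 0.28102 = 0.055.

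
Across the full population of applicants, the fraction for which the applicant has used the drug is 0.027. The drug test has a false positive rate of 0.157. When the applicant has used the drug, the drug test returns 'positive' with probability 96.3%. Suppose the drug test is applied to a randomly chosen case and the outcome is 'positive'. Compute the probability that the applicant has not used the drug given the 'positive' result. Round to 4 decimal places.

P(¬H | E) ≈ 0.8545

Let H be the event that the applicant has used the drug. P(H) = 0.027, so P(¬H) = 0.973. With E the 'positive' result, P(E|H) = 0.963 and P(E|¬H) = 0.157.
P(E) = 0.963·0.027 + 0.157·0.973 = 0.026001 + 0.15276 = 0.17876.
By Bayes' theorem, P(H|E) = 0.026001 / 0.17876 = 0.1455. Hence P(¬H|E) = 1 − 0.1455 = 0.8545.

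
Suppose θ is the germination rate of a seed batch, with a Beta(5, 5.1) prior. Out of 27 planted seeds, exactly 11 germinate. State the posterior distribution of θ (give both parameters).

Posterior: Beta(16, 21.1)

The binomial likelihood is conjugate to the Beta prior: with 11 successes and 16 failures, the posterior is Beta(5+11, 5.1+16) = Beta(16, 21.1).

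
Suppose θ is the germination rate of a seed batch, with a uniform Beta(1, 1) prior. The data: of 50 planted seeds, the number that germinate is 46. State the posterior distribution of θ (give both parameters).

The binomial likelihood is conjugate to the Beta prior: with 46 successes and 4 failures, the posterior is Beta(1+46, 1+4) = Beta(47, 5).

Posterior: Beta(47, 5)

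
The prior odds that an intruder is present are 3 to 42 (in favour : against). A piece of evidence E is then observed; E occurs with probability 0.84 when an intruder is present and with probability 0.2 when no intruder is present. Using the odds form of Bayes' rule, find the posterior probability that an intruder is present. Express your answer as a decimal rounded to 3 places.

Prior odds = 3/42 = 0.071429. In log-odds, ln(0.071429) = -2.6391.
Add log likelihood ratio: ln(4.2000) = 1.4351.
Posterior log-odds = -1.2040, so posterior odds = exp(-1.2040) = 0.30000. Converting, P(H|E) = 0.30000/1.3000 = 0.231.

Posterior probability ≈ 0.231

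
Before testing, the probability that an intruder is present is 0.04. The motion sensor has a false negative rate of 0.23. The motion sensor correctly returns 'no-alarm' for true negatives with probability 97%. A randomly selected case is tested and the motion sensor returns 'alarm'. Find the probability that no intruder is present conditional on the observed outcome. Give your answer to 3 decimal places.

Write H for 'an intruder is present'. Prior odds H:¬H = 0.04/0.96 = 0.041667. For the 'alarm' outcome, the likelihood ratio is 0.77/0.03 = 25.667.
Posterior odds = 0.041667 × 25.667 = 1.0694, so P(H|E) = 1.0694/(1+1.0694) = 0.517. Then P(¬H|E) = 1 − 0.517 = 0.483.

P(¬H | E) ≈ 0.483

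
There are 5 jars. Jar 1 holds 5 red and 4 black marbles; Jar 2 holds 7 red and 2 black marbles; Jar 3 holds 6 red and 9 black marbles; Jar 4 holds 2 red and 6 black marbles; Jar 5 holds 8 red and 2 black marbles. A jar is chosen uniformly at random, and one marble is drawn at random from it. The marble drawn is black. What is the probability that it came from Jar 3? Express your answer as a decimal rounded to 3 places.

Posterior probability ≈ 0.271

P(black|Jar 1) = 0.4444; P(black|Jar 2) = 0.2222; P(black|Jar 3) = 0.6; P(black|Jar 4) = 0.75; P(black|Jar 5) = 0.2.
Prior × likelihood for each source: 0.2·0.4444=0.08889, 0.2·0.2222=0.04444, 0.2·0.6=0.1200, 0.2·0.75=0.1500, 0.2·0.2=0.04000. Summing gives P(black) = 0.44333.
P(Jar 3 | black) = 0.1200 / 0.44333 = 0.271.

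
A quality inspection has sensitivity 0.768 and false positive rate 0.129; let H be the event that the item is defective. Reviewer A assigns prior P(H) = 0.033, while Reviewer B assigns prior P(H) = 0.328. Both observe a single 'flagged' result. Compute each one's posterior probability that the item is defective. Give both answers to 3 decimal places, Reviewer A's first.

Reviewer A: 0.169; Reviewer B: 0.744

P('+'|H) = 0.768, P('+'|¬H) = 0.129.
Reviewer A: numerator 0.768·0.033 = 0.025344; evidence = 0.025344+0.129·0.967 = 0.15009; posterior = 0.169.
Reviewer B: numerator 0.768·0.328 = 0.25190; evidence = 0.25190+0.129·0.672 = 0.33859; posterior = 0.744.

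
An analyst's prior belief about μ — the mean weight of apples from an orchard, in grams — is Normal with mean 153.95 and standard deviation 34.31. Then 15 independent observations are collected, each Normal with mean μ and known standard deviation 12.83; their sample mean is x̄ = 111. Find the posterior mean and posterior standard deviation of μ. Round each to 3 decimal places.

With known σ, the Normal prior is conjugate. Weight on the data is w = (n/σ²)/(n/σ² + 1/τ₀²) = 0.0911251/(0.0911251+0.00084949) = 0.99076.
Posterior mean = w·x̄ + (1−w)·μ₀ = 0.99076·111 + 0.0092361·153.95 = 111.397. Posterior variance = 1/(0.0911251+0.00084949) = 10.8726, so SD = 3.297.

Posterior mean ≈ 111.397; posterior SD ≈ 3.297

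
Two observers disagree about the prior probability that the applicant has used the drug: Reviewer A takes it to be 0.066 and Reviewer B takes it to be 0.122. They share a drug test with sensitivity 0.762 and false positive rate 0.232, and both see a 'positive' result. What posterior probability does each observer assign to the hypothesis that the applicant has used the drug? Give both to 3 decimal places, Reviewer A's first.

Reviewer A: 0.188; Reviewer B: 0.313

The likelihood ratio for a 'positive' result is 0.762/0.232 = 3.2845.
Reviewer A: prior odds 0.066/0.934 = 0.070664; posterior odds 0.23209; posterior probability 0.188.
Reviewer B: prior odds 0.122/0.878 = 0.13895; posterior odds 0.45639; posterior probability 0.313.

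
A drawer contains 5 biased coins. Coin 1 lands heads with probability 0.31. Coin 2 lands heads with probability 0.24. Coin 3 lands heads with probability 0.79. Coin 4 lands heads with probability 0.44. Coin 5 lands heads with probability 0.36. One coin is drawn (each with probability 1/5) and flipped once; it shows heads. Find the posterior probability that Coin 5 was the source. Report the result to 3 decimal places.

Posterior probability ≈ 0.168

P(heads|C1) = 0.31; P(heads|C2) = 0.24; P(heads|C3) = 0.79; P(heads|C4) = 0.44; P(heads|C5) = 0.36.
Prior × likelihood for each source: 0.2·0.31=0.06200, 0.2·0.24=0.04800, 0.2·0.79=0.1580, 0.2·0.44=0.08800, 0.2·0.36=0.07200. Summing gives P(heads) = 0.42800.
P(Coin 5 | heads) = 0.07200 / 0.42800 = 0.168.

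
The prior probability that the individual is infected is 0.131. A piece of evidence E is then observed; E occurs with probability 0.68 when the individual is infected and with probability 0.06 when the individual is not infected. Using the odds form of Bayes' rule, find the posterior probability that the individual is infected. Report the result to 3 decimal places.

Posterior probability ≈ 0.631

Prior odds = 0.131/(1−0.131) = 0.15075.
Likelihood ratio for E = 0.68/0.06 = 11.333.
Posterior odds = prior odds × LR = 1.7085.
Posterior probability = odds/(1+odds) = 1.7085/2.7085 = 0.631.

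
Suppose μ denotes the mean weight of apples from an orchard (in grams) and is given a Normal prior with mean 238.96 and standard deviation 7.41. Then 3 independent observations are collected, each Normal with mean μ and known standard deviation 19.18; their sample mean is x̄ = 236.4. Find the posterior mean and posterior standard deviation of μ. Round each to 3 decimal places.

Posterior mean ≈ 238.168; posterior SD ≈ 6.158

Prior precision 1/τ₀² = 1/7.41² = 0.0182122; data precision n/σ² = 3/19.18² = 0.00815500.
Posterior precision = 0.0182122 + 0.00815500 = 0.0263673, giving posterior SD = 1/√0.0263673 = 6.158.
Posterior mean = (0.0182122·238.96 + 0.00815500·236.4) / 0.0263673 = 238.168.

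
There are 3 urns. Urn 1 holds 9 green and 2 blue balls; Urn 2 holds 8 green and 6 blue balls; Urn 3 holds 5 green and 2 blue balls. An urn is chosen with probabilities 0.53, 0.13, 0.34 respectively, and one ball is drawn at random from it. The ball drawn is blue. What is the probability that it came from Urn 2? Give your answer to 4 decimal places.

Tabulate prior·likelihood by source: [1] prior 0.53, lik 0.1818, product 0.09636; [2] prior 0.13, lik 0.4286, product 0.05571; [3] prior 0.34, lik 0.2857, product 0.09714.
Normalizing constant = 0.24922; the posterior for Urn 2 is its product over the sum, 0.05571/0.24922 = 0.2236.

Posterior probability ≈ 0.2236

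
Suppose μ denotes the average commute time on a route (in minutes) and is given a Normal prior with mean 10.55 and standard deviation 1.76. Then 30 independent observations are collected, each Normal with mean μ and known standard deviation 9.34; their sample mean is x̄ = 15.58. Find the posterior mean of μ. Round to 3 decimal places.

Posterior mean ≈ 13.144

With known σ, the Normal prior is conjugate. Weight on the data is w = (n/σ²)/(n/σ² + 1/τ₀²) = 0.343896/(0.343896+0.322831) = 0.51580.
Posterior mean = w·x̄ + (1−w)·μ₀ = 0.51580·15.58 + 0.48420·10.55 = 13.144.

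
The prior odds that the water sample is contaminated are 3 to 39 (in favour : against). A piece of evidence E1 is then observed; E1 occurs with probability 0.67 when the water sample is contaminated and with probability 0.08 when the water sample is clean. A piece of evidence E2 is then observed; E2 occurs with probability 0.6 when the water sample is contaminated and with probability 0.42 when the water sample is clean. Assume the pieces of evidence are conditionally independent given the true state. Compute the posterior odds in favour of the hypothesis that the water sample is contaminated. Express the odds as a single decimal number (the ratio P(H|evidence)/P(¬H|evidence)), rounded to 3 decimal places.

Prior odds = 3/39 = 0.076923.
Likelihood ratio for E1 = 0.67/0.08 = 8.3750.
Likelihood ratio for E2 = 0.6/0.42 = 1.4286.
Posterior odds = prior odds × LR₁ × LR₂ = 0.92033.

Posterior odds ≈ 0.920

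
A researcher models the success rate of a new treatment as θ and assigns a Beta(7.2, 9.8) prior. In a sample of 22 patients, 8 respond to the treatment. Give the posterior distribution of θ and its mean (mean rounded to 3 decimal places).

The binomial likelihood is conjugate to the Beta prior: with 8 successes and 14 failures, the posterior is Beta(7.2+8, 9.8+14) = Beta(15.2, 23.8).
E[θ | data] = 15.2/(15.2+23.8) = 0.390.

Posterior: Beta(15.2, 23.8); mean ≈ 0.390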